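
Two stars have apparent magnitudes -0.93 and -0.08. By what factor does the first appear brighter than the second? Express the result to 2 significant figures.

Δm = -0.93 − (-0.08) = -0.85
Flux ratio = 10^(−0.4 Δm) = 10^(−0.4 × -0.85) = 10^0.340 = 2.188

2.2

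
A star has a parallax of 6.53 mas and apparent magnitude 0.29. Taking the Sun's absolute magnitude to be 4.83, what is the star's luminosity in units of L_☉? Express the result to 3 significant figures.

d = 1/p = 1000/6.53 mas = 153.1 pc
M = m − 5 log₁₀ d + 5 = 0.29 − 5·2.1851 + 5 = -5.635
M − M_☉ = -5.635 − 4.83 = -10.465
L/L_☉ = 10^(−0.4 × -10.465) = 15350

L/L_☉ ≈ 15400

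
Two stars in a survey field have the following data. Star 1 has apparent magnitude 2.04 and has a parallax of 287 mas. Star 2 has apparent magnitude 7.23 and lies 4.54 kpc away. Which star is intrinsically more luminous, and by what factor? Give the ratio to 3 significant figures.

Star 1: p = 287 mas = 0.287″ → d = 1/p = 3.484 pc
Star 1: M = m − 5 log₁₀ d + 5 = 2.04 − 5·0.5421 + 5 = 4.329
Star 2: d = 4.54 kpc = 4540 pc
Star 2: M = m − 5 log₁₀ d + 5 = 7.23 − 5·3.6571 + 5 = -6.055
ΔM = M_1 − M_2 = 4.329 − (-6.055) = 10.385; smaller M is more luminous → Star 2.
L ratio = 10^(0.4 |ΔM|) = 10^4.154 = 14250

Star 2 is more luminous, by a factor of 14300.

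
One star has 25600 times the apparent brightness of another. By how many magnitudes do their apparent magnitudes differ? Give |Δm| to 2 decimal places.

|Δm| ≈ 11.02

Pogson: Δm = −2.5 log₁₀(ratio) = −2.5 log₁₀(25600) = −2.5 × 4.4082 = -11.021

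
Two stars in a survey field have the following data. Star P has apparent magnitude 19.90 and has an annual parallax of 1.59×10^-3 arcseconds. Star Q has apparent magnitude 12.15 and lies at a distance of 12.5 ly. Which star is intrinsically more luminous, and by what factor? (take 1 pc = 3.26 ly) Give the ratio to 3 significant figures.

Star P is more luminous, by a factor of 21.4.

Star P: d = 1/p = 1/1.59×10^-3″ = 628.9 pc
Star P: M = m − 5 log₁₀ d + 5 = 19.90 − 5·2.7986 + 5 = 10.907
Star Q: d = 12.5 ly / 3.26 = 3.834 pc
Star Q: M = m − 5 log₁₀ d + 5 = 12.15 − 5·0.5837 + 5 = 14.232
ΔM = M_P − M_Q = 10.907 − (14.232) = -3.325; smaller M is more luminous → Star P.
L ratio = 10^(0.4 |ΔM|) = 10^1.330 = 21.37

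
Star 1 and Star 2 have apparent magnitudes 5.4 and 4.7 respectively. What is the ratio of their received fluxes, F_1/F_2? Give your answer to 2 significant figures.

F_1/F_2 ≈ 0.52

Δm = 5.4 − (4.7) = 0.7
Flux ratio = 10^(−0.4 Δm) = 10^(−0.4 × 0.7) = 10^-0.280 = 0.5248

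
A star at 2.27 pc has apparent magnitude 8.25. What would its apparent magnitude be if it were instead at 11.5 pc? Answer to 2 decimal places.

Flux ∝ 1/d², so Δm = 5 log₁₀(d₂/d₁) = 5 log₁₀(11.5/2.27) = 3.523
m₂ = m₁ + Δm = 8.25 + (3.523) = 11.773

m ≈ 11.77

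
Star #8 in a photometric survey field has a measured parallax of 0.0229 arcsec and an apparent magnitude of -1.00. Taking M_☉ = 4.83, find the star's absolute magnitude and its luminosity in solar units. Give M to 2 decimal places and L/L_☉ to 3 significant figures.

M ≈ -4.20; L/L_☉ ≈ 4100

d = 1/p = 1/0.0229″ = 43.67 pc
M = m − 5 log₁₀ d + 5 = -1.00 − 5·1.6402 + 5 = -4.201
M − M_☉ = -4.201 − 4.83 = -9.031
L/L_☉ = 10^(−0.4 × -9.031) = 4096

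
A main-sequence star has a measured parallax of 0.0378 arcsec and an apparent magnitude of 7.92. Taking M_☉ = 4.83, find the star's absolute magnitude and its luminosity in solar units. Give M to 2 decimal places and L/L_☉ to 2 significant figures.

M ≈ 5.81; L/L_☉ ≈ 0.41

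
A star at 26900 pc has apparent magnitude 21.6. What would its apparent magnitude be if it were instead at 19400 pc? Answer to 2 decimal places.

Flux ∝ 1/d², so Δm = 5 log₁₀(d₂/d₁) = 5 log₁₀(19400/26900) = -0.710
m₂ = m₁ + Δm = 21.6 + (-0.710) = 20.890

m ≈ 20.89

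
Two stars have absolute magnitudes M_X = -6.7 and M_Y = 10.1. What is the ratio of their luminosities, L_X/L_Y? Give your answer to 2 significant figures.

ΔM = M_X − M_Y = -16.8
L_X/L_Y = 10^(−0.4 ΔM) = 10^6.720 = 5.248×10^6

L_X/L_Y ≈ 5.2×10^6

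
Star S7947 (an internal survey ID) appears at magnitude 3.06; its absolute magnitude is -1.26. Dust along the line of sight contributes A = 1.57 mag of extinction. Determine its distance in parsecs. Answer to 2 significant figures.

d ≈ 35 pc

m − M = 5 log₁₀(d/10 pc) + A  ⇒  3.06 − (-1.26) − 1.57 = 5 log₁₀(d/10)
2.750 = 5 log₁₀(d/10)
log₁₀ d = (m − M − A)/5 + 1 = 1.5500
d = 10^1.5500 = 35.48 pc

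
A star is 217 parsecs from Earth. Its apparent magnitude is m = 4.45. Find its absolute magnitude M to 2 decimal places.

M ≈ -2.23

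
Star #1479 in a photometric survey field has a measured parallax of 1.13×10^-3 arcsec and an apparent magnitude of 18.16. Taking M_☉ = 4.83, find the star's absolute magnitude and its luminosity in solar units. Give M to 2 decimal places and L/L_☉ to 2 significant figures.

d = 1/p = 1/1.13×10^-3″ = 885.0 pc
M = m − 5 log₁₀ d + 5 = 18.16 − 5·2.9469 + 5 = 8.425
M − M_☉ = 8.425 − 4.83 = 3.595
L/L_☉ = 10^(−0.4 × 3.595) = 0.03646

M ≈ 8.43; L/L_☉ ≈ 0.036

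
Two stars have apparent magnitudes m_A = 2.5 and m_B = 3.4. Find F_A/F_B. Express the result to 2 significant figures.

Magnitude difference = -0.9
Flux ratio = 10^(−0.4 Δm) = 10^(−0.4 × -0.9) = 10^0.360 = 2.291

F_A/F_B ≈ 2.3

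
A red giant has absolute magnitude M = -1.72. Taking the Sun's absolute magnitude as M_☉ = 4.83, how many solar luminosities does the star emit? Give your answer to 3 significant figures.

M − M_☉ = -1.72 − 4.83 = -6.550
L/L_☉ = 10^(−0.4 (M − M_☉)) = 10^2.620 = 416.9

L/L_☉ ≈ 417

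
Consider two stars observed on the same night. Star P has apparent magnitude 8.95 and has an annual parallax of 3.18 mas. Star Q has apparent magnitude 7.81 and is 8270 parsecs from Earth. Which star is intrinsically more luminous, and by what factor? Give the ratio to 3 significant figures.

Star P: p = 3.18 mas = 3.18×10^-3″ → d = 1/p = 314.5 pc
Star P: M = m − 5 log₁₀ d + 5 = 8.95 − 5·2.4976 + 5 = 1.462
Star Q: M = m − 5 log₁₀ d + 5 = 7.81 − 5·3.9175 + 5 = -6.778
ΔM = M_P − M_Q = 1.462 − (-6.778) = 8.240; smaller M is more luminous → Star Q.
L ratio = 10^(0.4 |ΔM|) = 10^3.296 = 1976

Star Q is more luminous, by a factor of 1980.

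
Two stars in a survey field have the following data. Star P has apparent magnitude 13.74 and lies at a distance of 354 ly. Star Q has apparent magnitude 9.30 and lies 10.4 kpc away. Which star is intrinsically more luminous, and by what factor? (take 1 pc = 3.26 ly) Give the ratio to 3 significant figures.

Star P: d = 354 ly / 3.26 = 108.6 pc
Star P: M = m − 5 log₁₀ d + 5 = 13.74 − 5·2.0358 + 5 = 8.561
Star Q: d = 10.4 kpc = 10400 pc
Star Q: M = m − 5 log₁₀ d + 5 = 9.30 − 5·4.0170 + 5 = -5.785
ΔM = M_P − M_Q = 8.561 − (-5.785) = 14.346; smaller M is more luminous → Star Q.
L ratio = 10^(0.4 |ΔM|) = 10^5.738 = 547600

Star Q is more luminous, by a factor of 548000.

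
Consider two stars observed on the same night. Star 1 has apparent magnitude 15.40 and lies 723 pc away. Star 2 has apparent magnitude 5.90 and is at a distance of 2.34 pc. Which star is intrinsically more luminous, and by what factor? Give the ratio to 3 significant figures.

Star 1 is more luminous, by a factor of 15.1.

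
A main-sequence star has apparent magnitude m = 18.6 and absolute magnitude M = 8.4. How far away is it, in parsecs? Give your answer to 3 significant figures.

Distance modulus: m − M = 18.6 − (8.4) = 10.200
m − M = 5 log₁₀ d − 5
log₁₀ d = (m − M)/5 + 1 = 3.0400
d = 10^3.0400 = 1096 pc

d ≈ 1100 pc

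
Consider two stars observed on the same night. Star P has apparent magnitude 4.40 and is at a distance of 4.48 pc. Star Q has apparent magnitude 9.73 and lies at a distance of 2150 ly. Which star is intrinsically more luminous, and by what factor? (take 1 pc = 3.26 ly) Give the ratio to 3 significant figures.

Star Q is more luminous, by a factor of 160.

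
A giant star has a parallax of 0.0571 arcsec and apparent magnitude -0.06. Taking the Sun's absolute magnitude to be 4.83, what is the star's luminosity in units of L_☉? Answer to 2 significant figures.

d = 1/p = 1/0.0571″ = 17.51 pc
M = m − 5 log₁₀ d + 5 = -0.06 − 5·1.2434 + 5 = -1.277
M − M_☉ = -1.277 − 4.83 = -6.107
L/L_☉ = 10^(−0.4 × -6.107) = 277.2

L/L_☉ ≈ 280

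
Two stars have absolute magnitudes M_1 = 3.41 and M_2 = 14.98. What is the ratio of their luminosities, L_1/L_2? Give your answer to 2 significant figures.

ΔM = M_1 − M_2 = -11.57
L_1/L_2 = 10^(−0.4 ΔM) = 10^4.628 = 42460

L_1/L_2 ≈ 42000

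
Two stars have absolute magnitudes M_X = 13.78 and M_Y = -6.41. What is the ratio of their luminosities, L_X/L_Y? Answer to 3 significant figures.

L_X/L_Y ≈ 8.39×10^-9

ΔM = M_X − M_Y = 20.19
L_X/L_Y = 10^(−0.4 ΔM) = 10^-8.076 = 8.395×10^-9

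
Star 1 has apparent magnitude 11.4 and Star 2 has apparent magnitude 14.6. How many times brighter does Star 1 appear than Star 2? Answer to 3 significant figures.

19.1

Magnitude difference = -3.2
Flux ratio = 10^(−0.4 Δm) = 10^(−0.4 × -3.2) = 10^1.280 = 19.05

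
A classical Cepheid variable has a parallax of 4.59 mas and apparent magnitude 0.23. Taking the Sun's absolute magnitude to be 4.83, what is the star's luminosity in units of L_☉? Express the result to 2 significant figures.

L/L_☉ ≈ 33000

d = 1/p = 1000/4.59 mas = 217.9 pc
M = m − 5 log₁₀ d + 5 = 0.23 − 5·2.3382 + 5 = -6.461
M − M_☉ = -6.461 − 4.83 = -11.291
L/L_☉ = 10^(−0.4 × -11.291) = 32840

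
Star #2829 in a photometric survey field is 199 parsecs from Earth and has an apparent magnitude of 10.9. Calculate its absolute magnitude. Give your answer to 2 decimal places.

M ≈ 4.41

5 log₁₀(d/10 pc) = 5 log₁₀(199.0) − 5 = 6.494
M = m − 5 log₁₀(d/10) = 10.9 − 6.494 = 4.406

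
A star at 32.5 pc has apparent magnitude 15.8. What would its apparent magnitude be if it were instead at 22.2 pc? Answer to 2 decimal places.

m ≈ 14.97

Flux ∝ 1/d², so Δm = 5 log₁₀(d₂/d₁) = 5 log₁₀(22.2/32.5) = -0.828
m₂ = m₁ + Δm = 15.8 + (-0.828) = 14.972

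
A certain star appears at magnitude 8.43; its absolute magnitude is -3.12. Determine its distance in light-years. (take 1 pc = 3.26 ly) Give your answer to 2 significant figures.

μ = m − M = 11.550
m − M = 5 log₁₀ d − 5
log₁₀ d = (m − M)/5 + 1 = 3.3100
d = 10^3.3100 = 2042 pc
= 6656 ly

d ≈ 6700 ly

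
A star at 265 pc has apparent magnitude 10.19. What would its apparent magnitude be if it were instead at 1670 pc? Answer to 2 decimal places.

Flux ∝ 1/d², so Δm = 5 log₁₀(d₂/d₁) = 5 log₁₀(1670/265) = 3.997
m₂ = m₁ + Δm = 10.19 + (3.997) = 14.187

m ≈ 14.19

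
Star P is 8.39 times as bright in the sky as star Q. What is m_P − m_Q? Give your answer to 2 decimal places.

m_P − m_Q ≈ -2.31

Pogson: Δm = −2.5 log₁₀(ratio) = −2.5 log₁₀(8.39) = −2.5 × 0.9238 = -2.309
Star P is brighter, so it has the smaller magnitude: the difference is negative.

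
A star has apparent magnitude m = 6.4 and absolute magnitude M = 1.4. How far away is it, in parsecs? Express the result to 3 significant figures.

Distance modulus: m − M = 6.4 − (1.4) = 5.000
m − M = 5 log₁₀ d − 5
log₁₀ d = (m − M)/5 + 1 = 2.0000
d = 10^2.0000 = 100.0 pc

d ≈ 100 pc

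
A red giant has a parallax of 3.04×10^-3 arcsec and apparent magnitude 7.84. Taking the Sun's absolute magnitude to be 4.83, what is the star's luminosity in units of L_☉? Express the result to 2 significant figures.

L/L_☉ ≈ 68

d = 1/p = 1/3.04×10^-3″ = 328.9 pc
M = m − 5 log₁₀ d + 5 = 7.84 − 5·2.5171 + 5 = 0.254
M − M_☉ = 0.254 − 4.83 = -4.576
L/L_☉ = 10^(−0.4 × -4.576) = 67.65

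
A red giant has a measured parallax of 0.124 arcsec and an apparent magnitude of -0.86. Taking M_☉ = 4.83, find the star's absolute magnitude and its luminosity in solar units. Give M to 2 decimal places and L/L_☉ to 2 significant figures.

d = 1/p = 1/0.124″ = 8.065 pc
M = m − 5 log₁₀ d + 5 = -0.86 − 5·0.9066 + 5 = -0.393
M − M_☉ = -0.393 − 4.83 = -5.223
L/L_☉ = 10^(−0.4 × -5.223) = 122.8

M ≈ -0.39; L/L_☉ ≈ 120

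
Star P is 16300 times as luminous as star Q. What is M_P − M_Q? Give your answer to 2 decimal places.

M_P − M_Q ≈ -10.53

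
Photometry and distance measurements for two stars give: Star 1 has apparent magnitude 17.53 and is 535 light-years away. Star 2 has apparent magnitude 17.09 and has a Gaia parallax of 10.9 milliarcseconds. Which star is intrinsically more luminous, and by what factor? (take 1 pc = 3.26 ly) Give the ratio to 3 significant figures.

Star 1: d = 535 ly / 3.26 = 164.1 pc
Star 1: M = m − 5 log₁₀ d + 5 = 17.53 − 5·2.2151 + 5 = 11.454
Star 2: p = 10.9 mas = 0.0109″ → d = 1/p = 91.74 pc
Star 2: M = m − 5 log₁₀ d + 5 = 17.09 − 5·1.9626 + 5 = 12.277
ΔM = M_1 − M_2 = 11.454 − (12.277) = -0.823; smaller M is more luminous → Star 1.
L ratio = 10^(0.4 |ΔM|) = 10^0.329 = 2.134

Star 1 is more luminous, by a factor of 2.13.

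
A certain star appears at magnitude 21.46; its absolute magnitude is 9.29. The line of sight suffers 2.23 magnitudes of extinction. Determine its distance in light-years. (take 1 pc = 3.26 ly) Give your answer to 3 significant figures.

d ≈ 3170 ly

m − M = 5 log₁₀(d/10 pc) + A  ⇒  21.46 − (9.29) − 2.23 = 5 log₁₀(d/10)
9.940 = 5 log₁₀(d/10)
log₁₀ d = (m − M − A)/5 + 1 = 2.9880
d = 10^2.9880 = 972.7 pc
= 3171 ly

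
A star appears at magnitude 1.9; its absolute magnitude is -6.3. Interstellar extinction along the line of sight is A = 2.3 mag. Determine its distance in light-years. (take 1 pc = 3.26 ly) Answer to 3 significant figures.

d ≈ 493 ly

m − M = 5 log₁₀(d/10 pc) + A  ⇒  1.9 − (-6.3) − 2.3 = 5 log₁₀(d/10)
5.900 = 5 log₁₀(d/10)
log₁₀ d = (m − M − A)/5 + 1 = 2.1800
d = 10^2.1800 = 151.4 pc
= 493.4 ly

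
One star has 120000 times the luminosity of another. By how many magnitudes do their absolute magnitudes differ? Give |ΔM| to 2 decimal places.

|ΔM| ≈ 12.70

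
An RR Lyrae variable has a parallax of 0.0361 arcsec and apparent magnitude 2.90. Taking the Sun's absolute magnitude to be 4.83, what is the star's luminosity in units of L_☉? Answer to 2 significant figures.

d = 1/p = 1/0.0361″ = 27.70 pc
M = m − 5 log₁₀ d + 5 = 2.90 − 5·1.4425 + 5 = 0.688
M − M_☉ = 0.688 − 4.83 = -4.142
L/L_☉ = 10^(−0.4 × -4.142) = 45.39

L/L_☉ ≈ 45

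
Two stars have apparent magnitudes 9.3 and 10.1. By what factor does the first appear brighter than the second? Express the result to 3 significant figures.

2.09

Magnitude difference = -0.8
Flux ratio = 10^(−0.4 Δm) = 10^(−0.4 × -0.8) = 10^0.320 = 2.089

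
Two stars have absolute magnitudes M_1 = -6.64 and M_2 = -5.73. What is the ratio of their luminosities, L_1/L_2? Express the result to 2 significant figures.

L_1/L_2 ≈ 2.3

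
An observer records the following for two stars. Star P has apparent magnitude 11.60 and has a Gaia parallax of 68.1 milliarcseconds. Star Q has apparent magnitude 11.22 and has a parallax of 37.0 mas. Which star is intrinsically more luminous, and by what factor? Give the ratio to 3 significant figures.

Star Q is more luminous, by a factor of 4.81.

Star P: p = 68.1 mas = 0.0681″ → d = 1/p = 14.68 pc
Star P: M = m − 5 log₁₀ d + 5 = 11.60 − 5·1.1669 + 5 = 10.766
Star Q: p = 37.0 mas = 0.0370″ → d = 1/p = 27.03 pc
Star Q: M = m − 5 log₁₀ d + 5 = 11.22 − 5·1.4318 + 5 = 9.061
ΔM = M_P − M_Q = 10.766 − (9.061) = 1.705; smaller M is more luminous → Star Q.
L ratio = 10^(0.4 |ΔM|) = 10^0.682 = 4.807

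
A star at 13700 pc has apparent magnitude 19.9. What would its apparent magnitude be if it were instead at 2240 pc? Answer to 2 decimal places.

m ≈ 15.97

Flux ∝ 1/d², so Δm = 5 log₁₀(d₂/d₁) = 5 log₁₀(2240/13700) = -3.932
m₂ = m₁ + Δm = 19.9 + (-3.932) = 15.968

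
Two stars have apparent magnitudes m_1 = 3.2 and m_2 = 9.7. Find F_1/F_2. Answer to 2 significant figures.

F_1/F_2 ≈ 400

Δm = 3.2 − (9.7) = -6.5
Flux ratio = 10^(−0.4 Δm) = 10^(−0.4 × -6.5) = 10^2.600 = 398.1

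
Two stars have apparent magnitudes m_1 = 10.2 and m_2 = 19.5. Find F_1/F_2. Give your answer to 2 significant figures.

F_1/F_2 ≈ 5200

Δm = 10.2 − (19.5) = -9.3
Flux ratio = 10^(−0.4 Δm) = 10^(−0.4 × -9.3) = 10^3.720 = 5248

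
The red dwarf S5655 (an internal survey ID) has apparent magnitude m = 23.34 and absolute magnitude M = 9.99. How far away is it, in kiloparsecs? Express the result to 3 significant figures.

μ = m − M = 13.350
m − M = 5 log₁₀ d − 5
log₁₀ d = (m − M)/5 + 1 = 3.6700
d = 10^3.6700 = 4677 pc
= 4.677 kpc

d ≈ 4.68 kpc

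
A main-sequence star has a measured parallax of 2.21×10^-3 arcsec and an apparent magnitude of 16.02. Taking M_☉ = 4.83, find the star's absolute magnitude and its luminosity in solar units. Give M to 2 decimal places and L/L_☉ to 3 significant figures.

M ≈ 7.74; L/L_☉ ≈ 0.0684

d = 1/p = 1/2.21×10^-3″ = 452.5 pc
M = m − 5 log₁₀ d + 5 = 16.02 − 5·2.6556 + 5 = 7.742
M − M_☉ = 7.742 − 4.83 = 2.912
L/L_☉ = 10^(−0.4 × 2.912) = 0.06843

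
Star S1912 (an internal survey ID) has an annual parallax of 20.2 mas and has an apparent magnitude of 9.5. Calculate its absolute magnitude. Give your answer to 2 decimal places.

p = 20.2 mas = 0.0202″ → d = 1/p = 49.50 pc
5 log₁₀(d/10 pc) = 5 log₁₀(49.50) − 5 = 3.473
M = m − 5 log₁₀(d/10) = 9.5 − 3.473 = 6.027

M ≈ 6.03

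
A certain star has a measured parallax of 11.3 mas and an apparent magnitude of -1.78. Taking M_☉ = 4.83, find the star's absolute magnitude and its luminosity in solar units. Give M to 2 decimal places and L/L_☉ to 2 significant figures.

d = 1/p = 1000/11.3 mas = 88.50 pc
M = m − 5 log₁₀ d + 5 = -1.78 − 5·1.9469 + 5 = -6.515
M − M_☉ = -6.515 − 4.83 = -11.345
L/L_☉ = 10^(−0.4 × -11.345) = 34500

M ≈ -6.51; L/L_☉ ≈ 35000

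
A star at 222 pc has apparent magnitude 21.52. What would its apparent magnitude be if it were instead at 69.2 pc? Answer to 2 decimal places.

m ≈ 18.99

Flux ∝ 1/d², so Δm = 5 log₁₀(d₂/d₁) = 5 log₁₀(69.2/222) = -2.531
m₂ = m₁ + Δm = 21.52 + (-2.531) = 18.989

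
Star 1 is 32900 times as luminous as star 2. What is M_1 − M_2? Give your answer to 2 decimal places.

M_1 − M_2 ≈ -11.29

Pogson: ΔM = −2.5 log₁₀(ratio) = −2.5 log₁₀(32900) = −2.5 × 4.5172 = -11.293
Star 1 is brighter, so it has the smaller magnitude: the difference is negative.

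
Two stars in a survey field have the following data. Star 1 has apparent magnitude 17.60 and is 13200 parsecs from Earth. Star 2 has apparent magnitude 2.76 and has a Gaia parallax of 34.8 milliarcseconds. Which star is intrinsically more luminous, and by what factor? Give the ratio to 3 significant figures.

Star 1: M = m − 5 log₁₀ d + 5 = 17.60 − 5·4.1206 + 5 = 1.997
Star 2: p = 34.8 mas = 0.0348″ → d = 1/p = 28.74 pc
Star 2: M = m − 5 log₁₀ d + 5 = 2.76 − 5·1.4584 + 5 = 0.468
ΔM = M_1 − M_2 = 1.997 − (0.468) = 1.529; smaller M is more luminous → Star 2.
L ratio = 10^(0.4 |ΔM|) = 10^0.612 = 4.090

Star 2 is more luminous, by a factor of 4.09.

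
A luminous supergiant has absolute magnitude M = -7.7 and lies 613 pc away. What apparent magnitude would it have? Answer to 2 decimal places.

m ≈ 1.24

m = M + 5 log₁₀ d − 5 = -7.7 + 5·2.7875 − 5 = 1.237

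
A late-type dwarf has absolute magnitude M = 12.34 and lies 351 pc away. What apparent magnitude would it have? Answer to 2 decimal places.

m = M + 5 log₁₀ d − 5 = 12.34 + 5·2.5453 − 5 = 20.067

m ≈ 20.07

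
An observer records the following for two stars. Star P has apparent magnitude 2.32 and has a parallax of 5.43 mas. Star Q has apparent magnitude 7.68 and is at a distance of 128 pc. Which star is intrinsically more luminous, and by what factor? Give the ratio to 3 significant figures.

Star P: p = 5.43 mas = 5.43×10^-3″ → d = 1/p = 184.2 pc
Star P: M = m − 5 log₁₀ d + 5 = 2.32 − 5·2.2652 + 5 = -4.006
Star Q: M = m − 5 log₁₀ d + 5 = 7.68 − 5·2.1072 + 5 = 2.144
ΔM = M_P − M_Q = -4.006 − (2.144) = -6.150; smaller M is more luminous → Star P.
L ratio = 10^(0.4 |ΔM|) = 10^2.460 = 288.4

Star P is more luminous, by a factor of 288.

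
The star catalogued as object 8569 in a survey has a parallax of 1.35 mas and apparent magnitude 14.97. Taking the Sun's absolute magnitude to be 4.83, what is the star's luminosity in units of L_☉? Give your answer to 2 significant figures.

d = 1/p = 1000/1.35 mas = 740.7 pc
M = m − 5 log₁₀ d + 5 = 14.97 − 5·2.8697 + 5 = 5.622
M − M_☉ = 5.622 − 4.83 = 0.792
L/L_☉ = 10^(−0.4 × 0.792) = 0.4823

L/L_☉ ≈ 0.48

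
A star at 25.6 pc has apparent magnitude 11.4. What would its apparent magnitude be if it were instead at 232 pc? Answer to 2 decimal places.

Flux ∝ 1/d², so Δm = 5 log₁₀(d₂/d₁) = 5 log₁₀(232/25.6) = 4.786
m₂ = m₁ + Δm = 11.4 + (4.786) = 16.186

m ≈ 16.19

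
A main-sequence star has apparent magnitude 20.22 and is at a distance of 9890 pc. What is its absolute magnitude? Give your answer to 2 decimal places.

5 log₁₀(d/10 pc) = 5 log₁₀(9890) − 5 = 14.976
M = m − 5 log₁₀(d/10) = 20.22 − 14.976 = 5.244

M ≈ 5.24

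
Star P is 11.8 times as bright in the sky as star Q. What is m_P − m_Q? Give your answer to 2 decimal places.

Pogson: Δm = −2.5 log₁₀(ratio) = −2.5 log₁₀(11.8) = −2.5 × 1.0719 = -2.680
Star P is brighter, so it has the smaller magnitude: the difference is negative.

m_P − m_Q ≈ -2.68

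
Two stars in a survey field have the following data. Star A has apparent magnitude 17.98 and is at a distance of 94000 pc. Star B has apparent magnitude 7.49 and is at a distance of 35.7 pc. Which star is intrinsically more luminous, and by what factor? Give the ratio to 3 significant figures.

Star A is more luminous, by a factor of 441.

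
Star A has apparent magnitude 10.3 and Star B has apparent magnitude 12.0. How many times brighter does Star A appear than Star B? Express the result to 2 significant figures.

4.8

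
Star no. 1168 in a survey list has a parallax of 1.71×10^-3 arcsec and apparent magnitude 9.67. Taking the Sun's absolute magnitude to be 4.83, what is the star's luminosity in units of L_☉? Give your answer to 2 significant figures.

d = 1/p = 1/1.71×10^-3″ = 584.8 pc
M = m − 5 log₁₀ d + 5 = 9.67 − 5·2.7670 + 5 = 0.835
M − M_☉ = 0.835 − 4.83 = -3.995
L/L_☉ = 10^(−0.4 × -3.995) = 39.63

L/L_☉ ≈ 40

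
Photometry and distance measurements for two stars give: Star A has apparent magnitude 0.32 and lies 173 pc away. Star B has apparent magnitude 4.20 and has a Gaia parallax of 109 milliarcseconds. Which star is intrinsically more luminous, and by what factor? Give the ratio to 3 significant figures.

Star A is more luminous, by a factor of 12700.

Star A: M = m − 5 log₁₀ d + 5 = 0.32 − 5·2.2380 + 5 = -5.870
Star B: p = 109 mas = 0.109″ → d = 1/p = 9.174 pc
Star B: M = m − 5 log₁₀ d + 5 = 4.20 − 5·0.9626 + 5 = 4.387
ΔM = M_A − M_B = -5.870 − (4.387) = -10.257; smaller M is more luminous → Star A.
L ratio = 10^(0.4 |ΔM|) = 10^4.103 = 12670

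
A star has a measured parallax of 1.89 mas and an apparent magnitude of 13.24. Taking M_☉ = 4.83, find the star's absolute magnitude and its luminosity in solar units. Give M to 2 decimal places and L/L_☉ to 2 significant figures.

d = 1/p = 1000/1.89 mas = 529.1 pc
M = m − 5 log₁₀ d + 5 = 13.24 − 5·2.7235 + 5 = 4.622
M − M_☉ = 4.622 − 4.83 = -0.208
L/L_☉ = 10^(−0.4 × -0.208) = 1.211

M ≈ 4.62; L/L_☉ ≈ 1.2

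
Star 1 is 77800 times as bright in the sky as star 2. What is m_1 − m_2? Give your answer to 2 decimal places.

Pogson: Δm = −2.5 log₁₀(ratio) = −2.5 log₁₀(77800) = −2.5 × 4.8910 = -12.227
Star 1 is brighter, so it has the smaller magnitude: the difference is negative.

m_1 − m_2 ≈ -12.23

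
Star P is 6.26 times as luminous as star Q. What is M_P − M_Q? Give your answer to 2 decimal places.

M_P − M_Q ≈ -1.99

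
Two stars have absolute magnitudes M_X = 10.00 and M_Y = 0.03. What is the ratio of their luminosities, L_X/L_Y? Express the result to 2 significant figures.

ΔM = M_X − M_Y = 9.97
L_X/L_Y = 10^(−0.4 ΔM) = 10^-3.988 = 1.028×10^-4

L_X/L_Y ≈ 1.0×10^-4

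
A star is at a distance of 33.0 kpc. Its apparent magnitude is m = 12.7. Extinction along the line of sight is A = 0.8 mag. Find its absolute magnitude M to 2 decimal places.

M ≈ -5.69

d = 33.0 kpc = 33000 pc
5 log₁₀(d/10 pc) = 5 log₁₀(33000) − 5 = 17.593
M = m − 5 log₁₀(d/10) − A = 12.7 − 17.593 − 0.8 = -5.693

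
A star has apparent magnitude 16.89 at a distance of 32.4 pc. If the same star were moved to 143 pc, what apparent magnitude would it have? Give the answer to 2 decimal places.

m ≈ 20.11

Flux ∝ 1/d², so Δm = 5 log₁₀(d₂/d₁) = 5 log₁₀(143/32.4) = 3.224
m₂ = m₁ + Δm = 16.89 + (3.224) = 20.114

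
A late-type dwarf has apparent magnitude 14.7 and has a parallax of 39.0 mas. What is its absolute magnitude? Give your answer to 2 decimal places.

M ≈ 12.66

p = 39.0 mas = 0.0390″ → d = 1/p = 25.64 pc
5 log₁₀(d/10 pc) = 5 log₁₀(25.64) − 5 = 2.045
M = m − 5 log₁₀(d/10) = 14.7 − 2.045 = 12.655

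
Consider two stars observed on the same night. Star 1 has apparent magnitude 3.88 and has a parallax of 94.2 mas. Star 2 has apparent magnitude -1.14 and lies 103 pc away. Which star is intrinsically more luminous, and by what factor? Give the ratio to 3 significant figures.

Star 1: p = 94.2 mas = 0.0942″ → d = 1/p = 10.62 pc
Star 1: M = m − 5 log₁₀ d + 5 = 3.88 − 5·1.0259 + 5 = 3.750
Star 2: M = m − 5 log₁₀ d + 5 = -1.14 − 5·2.0128 + 5 = -6.204
ΔM = M_1 − M_2 = 3.750 − (-6.204) = 9.954; smaller M is more luminous → Star 2.
L ratio = 10^(0.4 |ΔM|) = 10^3.982 = 9589

Star 2 is more luminous, by a factor of 9590.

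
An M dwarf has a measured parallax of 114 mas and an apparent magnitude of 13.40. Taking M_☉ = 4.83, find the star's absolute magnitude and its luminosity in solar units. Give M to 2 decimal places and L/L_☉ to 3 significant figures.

d = 1/p = 1000/114 mas = 8.772 pc
M = m − 5 log₁₀ d + 5 = 13.40 − 5·0.9431 + 5 = 13.685
M − M_☉ = 13.685 − 4.83 = 8.855
L/L_☉ = 10^(−0.4 × 8.855) = 2.872×10^-4

M ≈ 13.68; L/L_☉ ≈ 2.87×10^-4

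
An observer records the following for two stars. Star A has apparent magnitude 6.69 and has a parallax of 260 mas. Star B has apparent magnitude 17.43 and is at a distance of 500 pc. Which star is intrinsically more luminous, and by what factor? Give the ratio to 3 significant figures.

Star A is more luminous, by a factor of 1.17.

Star A: p = 260 mas = 0.260″ → d = 1/p = 3.846 pc
Star A: M = m − 5 log₁₀ d + 5 = 6.69 − 5·0.5850 + 5 = 8.765
Star B: M = m − 5 log₁₀ d + 5 = 17.43 − 5·2.6990 + 5 = 8.935
ΔM = M_A − M_B = 8.765 − (8.935) = -0.170; smaller M is more luminous → Star A.
L ratio = 10^(0.4 |ΔM|) = 10^0.068 = 1.170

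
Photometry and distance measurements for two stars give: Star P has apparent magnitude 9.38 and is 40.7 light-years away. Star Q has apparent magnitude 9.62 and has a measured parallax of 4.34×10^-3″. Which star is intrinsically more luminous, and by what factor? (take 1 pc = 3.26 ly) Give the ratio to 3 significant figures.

Star P: d = 40.7 ly / 3.26 = 12.48 pc
Star P: M = m − 5 log₁₀ d + 5 = 9.38 − 5·1.0964 + 5 = 8.898
Star Q: d = 1/p = 1/4.34×10^-3″ = 230.4 pc
Star Q: M = m − 5 log₁₀ d + 5 = 9.62 − 5·2.3625 + 5 = 2.807
ΔM = M_P − M_Q = 8.898 − (2.807) = 6.091; smaller M is more luminous → Star Q.
L ratio = 10^(0.4 |ΔM|) = 10^2.436 = 273.1

Star Q is more luminous, by a factor of 273.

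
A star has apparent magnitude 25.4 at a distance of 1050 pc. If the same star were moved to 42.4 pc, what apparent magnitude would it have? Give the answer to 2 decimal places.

m ≈ 18.43

Flux ∝ 1/d², so Δm = 5 log₁₀(d₂/d₁) = 5 log₁₀(42.4/1050) = -6.969
m₂ = m₁ + Δm = 25.4 + (-6.969) = 18.431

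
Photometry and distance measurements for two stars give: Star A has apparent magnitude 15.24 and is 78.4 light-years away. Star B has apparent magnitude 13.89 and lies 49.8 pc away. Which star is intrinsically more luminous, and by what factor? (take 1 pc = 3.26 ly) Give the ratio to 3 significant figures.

Star B is more luminous, by a factor of 14.9.

Star A: d = 78.4 ly / 3.26 = 24.05 pc
Star A: M = m − 5 log₁₀ d + 5 = 15.24 − 5·1.3811 + 5 = 13.335
Star B: M = m − 5 log₁₀ d + 5 = 13.89 − 5·1.6972 + 5 = 10.404
ΔM = M_A − M_B = 13.335 − (10.404) = 2.931; smaller M is more luminous → Star B.
L ratio = 10^(0.4 |ΔM|) = 10^1.172 = 14.87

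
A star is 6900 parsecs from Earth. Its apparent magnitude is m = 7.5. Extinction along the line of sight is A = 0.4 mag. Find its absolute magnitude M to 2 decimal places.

M ≈ -7.09

5 log₁₀(d/10 pc) = 5 log₁₀(6900) − 5 = 14.194
M = m − 5 log₁₀(d/10) − A = 7.5 − 14.194 − 0.4 = -7.094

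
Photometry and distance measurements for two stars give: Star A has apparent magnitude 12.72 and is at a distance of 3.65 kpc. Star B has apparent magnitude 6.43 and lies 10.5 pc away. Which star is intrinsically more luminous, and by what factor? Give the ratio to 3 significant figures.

Star A is more luminous, by a factor of 368.

Star A: d = 3.65 kpc = 3650 pc
Star A: M = m − 5 log₁₀ d + 5 = 12.72 − 5·3.5623 + 5 = -0.091
Star B: M = m − 5 log₁₀ d + 5 = 6.43 − 5·1.0212 + 5 = 6.324
ΔM = M_A − M_B = -0.091 − (6.324) = -6.416; smaller M is more luminous → Star A.
L ratio = 10^(0.4 |ΔM|) = 10^2.566 = 368.3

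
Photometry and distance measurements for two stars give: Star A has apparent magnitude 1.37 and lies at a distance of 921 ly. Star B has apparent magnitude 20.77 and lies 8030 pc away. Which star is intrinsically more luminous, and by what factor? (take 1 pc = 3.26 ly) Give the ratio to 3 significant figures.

Star A is more luminous, by a factor of 71200.

Star A: d = 921 ly / 3.26 = 282.5 pc
Star A: M = m − 5 log₁₀ d + 5 = 1.37 − 5·2.4510 + 5 = -5.885
Star B: M = m − 5 log₁₀ d + 5 = 20.77 − 5·3.9047 + 5 = 6.246
ΔM = M_A − M_B = -5.885 − (6.246) = -12.132; smaller M is more luminous → Star A.
L ratio = 10^(0.4 |ΔM|) = 10^4.853 = 71230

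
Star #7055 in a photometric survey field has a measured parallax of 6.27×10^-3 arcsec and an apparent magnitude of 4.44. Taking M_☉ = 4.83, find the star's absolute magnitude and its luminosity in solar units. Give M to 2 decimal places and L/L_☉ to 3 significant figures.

M ≈ -1.57; L/L_☉ ≈ 364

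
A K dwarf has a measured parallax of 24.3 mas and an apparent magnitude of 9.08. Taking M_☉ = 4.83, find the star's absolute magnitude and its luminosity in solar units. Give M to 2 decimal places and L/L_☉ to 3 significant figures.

M ≈ 6.01; L/L_☉ ≈ 0.338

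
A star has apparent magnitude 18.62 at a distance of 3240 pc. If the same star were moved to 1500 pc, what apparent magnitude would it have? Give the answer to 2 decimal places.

Flux ∝ 1/d², so Δm = 5 log₁₀(d₂/d₁) = 5 log₁₀(1500/3240) = -1.672
m₂ = m₁ + Δm = 18.62 + (-1.672) = 16.948

m ≈ 16.95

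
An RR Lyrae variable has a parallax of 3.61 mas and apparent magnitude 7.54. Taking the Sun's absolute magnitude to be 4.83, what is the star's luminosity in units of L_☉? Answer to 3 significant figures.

L/L_☉ ≈ 63.2

d = 1/p = 1000/3.61 mas = 277.0 pc
M = m − 5 log₁₀ d + 5 = 7.54 − 5·2.4425 + 5 = 0.328
M − M_☉ = 0.328 − 4.83 = -4.502
L/L_☉ = 10^(−0.4 × -4.502) = 63.24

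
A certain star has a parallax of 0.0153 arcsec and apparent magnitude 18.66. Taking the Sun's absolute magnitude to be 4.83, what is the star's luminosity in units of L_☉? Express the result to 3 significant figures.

L/L_☉ ≈ 1.25×10^-4

d = 1/p = 1/0.0153″ = 65.36 pc
M = m − 5 log₁₀ d + 5 = 18.66 − 5·1.8153 + 5 = 14.583
M − M_☉ = 14.583 − 4.83 = 9.753
L/L_☉ = 10^(−0.4 × 9.753) = 1.255×10^-4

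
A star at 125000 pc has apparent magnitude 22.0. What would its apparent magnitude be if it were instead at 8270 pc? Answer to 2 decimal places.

Flux ∝ 1/d², so Δm = 5 log₁₀(d₂/d₁) = 5 log₁₀(8270/125000) = -5.897
m₂ = m₁ + Δm = 22.0 + (-5.897) = 16.103

m ≈ 16.10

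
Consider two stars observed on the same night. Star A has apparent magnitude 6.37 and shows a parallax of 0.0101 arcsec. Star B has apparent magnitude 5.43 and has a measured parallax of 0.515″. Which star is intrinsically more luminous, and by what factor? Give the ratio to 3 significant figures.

Star A: d = 1/p = 1/0.0101″ = 99.01 pc
Star A: M = m − 5 log₁₀ d + 5 = 6.37 − 5·1.9957 + 5 = 1.392
Star B: d = 1/p = 1/0.515″ = 1.942 pc
Star B: M = m − 5 log₁₀ d + 5 = 5.43 − 5·0.2882 + 5 = 8.989
ΔM = M_A − M_B = 1.392 − (8.989) = -7.597; smaller M is more luminous → Star A.
L ratio = 10^(0.4 |ΔM|) = 10^3.039 = 1094

Star A is more luminous, by a factor of 1090.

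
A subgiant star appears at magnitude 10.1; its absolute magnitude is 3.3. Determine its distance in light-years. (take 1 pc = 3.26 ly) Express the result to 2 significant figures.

d ≈ 750 ly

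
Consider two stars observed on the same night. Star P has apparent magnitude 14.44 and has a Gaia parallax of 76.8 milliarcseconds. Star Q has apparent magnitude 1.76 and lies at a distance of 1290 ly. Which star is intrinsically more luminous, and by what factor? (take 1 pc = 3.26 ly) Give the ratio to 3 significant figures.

Star P: p = 76.8 mas = 0.0768″ → d = 1/p = 13.02 pc
Star P: M = m − 5 log₁₀ d + 5 = 14.44 − 5·1.1146 + 5 = 13.867
Star Q: d = 1290 ly / 3.26 = 395.7 pc
Star Q: M = m − 5 log₁₀ d + 5 = 1.76 − 5·2.5974 + 5 = -6.227
ΔM = M_P − M_Q = 13.867 − (-6.227) = 20.094; smaller M is more luminous → Star Q.
L ratio = 10^(0.4 |ΔM|) = 10^8.037 = 1.090×10^8

Star Q is more luminous, by a factor of 1.09×10^8.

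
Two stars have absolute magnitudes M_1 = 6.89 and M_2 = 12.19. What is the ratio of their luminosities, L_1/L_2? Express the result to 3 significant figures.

ΔM = M_1 − M_2 = -5.30
L_1/L_2 = 10^(−0.4 ΔM) = 10^2.120 = 131.8

L_1/L_2 ≈ 132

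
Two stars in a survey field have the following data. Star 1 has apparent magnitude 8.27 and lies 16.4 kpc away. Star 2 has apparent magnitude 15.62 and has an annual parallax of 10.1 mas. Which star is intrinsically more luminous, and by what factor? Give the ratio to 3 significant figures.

Star 1 is more luminous, by a factor of 2.39×10^7.

Star 1: d = 16.4 kpc = 16400 pc
Star 1: M = m − 5 log₁₀ d + 5 = 8.27 − 5·4.2148 + 5 = -7.804
Star 2: p = 10.1 mas = 0.0101″ → d = 1/p = 99.01 pc
Star 2: M = m − 5 log₁₀ d + 5 = 15.62 − 5·1.9957 + 5 = 10.642
ΔM = M_1 − M_2 = -7.804 − (10.642) = -18.446; smaller M is more luminous → Star 1.
L ratio = 10^(0.4 |ΔM|) = 10^7.378 = 2.390×10^7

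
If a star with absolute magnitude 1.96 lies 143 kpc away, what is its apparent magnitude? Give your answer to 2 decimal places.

m ≈ 22.74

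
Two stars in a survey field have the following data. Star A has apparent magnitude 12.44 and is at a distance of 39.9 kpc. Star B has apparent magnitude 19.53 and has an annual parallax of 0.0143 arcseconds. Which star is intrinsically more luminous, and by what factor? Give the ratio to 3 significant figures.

Star A: d = 39.9 kpc = 39900 pc
Star A: M = m − 5 log₁₀ d + 5 = 12.44 − 5·4.6010 + 5 = -5.565
Star B: d = 1/p = 1/0.0143″ = 69.93 pc
Star B: M = m − 5 log₁₀ d + 5 = 19.53 − 5·1.8447 + 5 = 15.307
ΔM = M_A − M_B = -5.565 − (15.307) = -20.872; smaller M is more luminous → Star A.
L ratio = 10^(0.4 |ΔM|) = 10^8.349 = 2.232×10^8

Star A is more luminous, by a factor of 2.23×10^8.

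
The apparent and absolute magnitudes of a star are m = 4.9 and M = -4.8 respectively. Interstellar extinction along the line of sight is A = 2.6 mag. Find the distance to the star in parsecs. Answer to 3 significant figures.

d ≈ 263 pc

m − M = 5 log₁₀(d/10 pc) + A  ⇒  4.9 − (-4.8) − 2.6 = 5 log₁₀(d/10)
7.100 = 5 log₁₀(d/10)
log₁₀ d = (m − M − A)/5 + 1 = 2.4200
d = 10^2.4200 = 263.0 pc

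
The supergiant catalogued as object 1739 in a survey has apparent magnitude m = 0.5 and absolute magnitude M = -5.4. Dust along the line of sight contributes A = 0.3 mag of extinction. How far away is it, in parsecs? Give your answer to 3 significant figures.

m − M = 5 log₁₀(d/10 pc) + A  ⇒  0.5 − (-5.4) − 0.3 = 5 log₁₀(d/10)
5.600 = 5 log₁₀(d/10)
log₁₀ d = (m − M − A)/5 + 1 = 2.1200
d = 10^2.1200 = 131.8 pc

d ≈ 132 pc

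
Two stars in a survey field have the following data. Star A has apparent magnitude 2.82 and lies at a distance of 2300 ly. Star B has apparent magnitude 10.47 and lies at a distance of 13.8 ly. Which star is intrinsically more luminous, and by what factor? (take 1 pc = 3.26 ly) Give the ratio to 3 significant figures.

Star A is more luminous, by a factor of 3.19×10^7.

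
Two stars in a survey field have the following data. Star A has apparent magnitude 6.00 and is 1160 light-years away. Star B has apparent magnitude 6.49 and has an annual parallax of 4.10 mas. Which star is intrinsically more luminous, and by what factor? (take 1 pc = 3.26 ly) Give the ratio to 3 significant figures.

Star A is more luminous, by a factor of 3.34.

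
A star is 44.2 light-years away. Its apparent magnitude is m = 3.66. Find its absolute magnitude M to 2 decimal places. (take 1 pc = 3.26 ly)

M ≈ 3.00

d = 44.2 ly / 3.26 = 13.56 pc
5 log₁₀(d/10 pc) = 5 log₁₀(13.56) − 5 = 0.661
M = m − 5 log₁₀(d/10) = 3.66 − 0.661 = 2.999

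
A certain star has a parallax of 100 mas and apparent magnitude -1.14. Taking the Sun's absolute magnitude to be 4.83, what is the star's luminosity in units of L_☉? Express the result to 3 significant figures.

L/L_☉ ≈ 244

d = 1/p = 1000/100 mas = 10.00 pc
M = m − 5 log₁₀ d + 5 = -1.14 − 5·1.0000 + 5 = -1.140
M − M_☉ = -1.140 − 4.83 = -5.970
L/L_☉ = 10^(−0.4 × -5.970) = 244.3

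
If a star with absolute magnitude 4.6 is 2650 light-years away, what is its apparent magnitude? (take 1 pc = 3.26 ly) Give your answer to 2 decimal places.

m ≈ 14.15

d = 2650 ly / 3.26 = 812.9 pc
m = M + 5 log₁₀ d − 5 = 4.6 + 5·2.9100 − 5 = 14.150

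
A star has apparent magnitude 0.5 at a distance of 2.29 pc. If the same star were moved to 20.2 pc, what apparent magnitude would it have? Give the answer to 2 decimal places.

m ≈ 5.23

Flux ∝ 1/d², so Δm = 5 log₁₀(d₂/d₁) = 5 log₁₀(20.2/2.29) = 4.728
m₂ = m₁ + Δm = 0.5 + (4.728) = 5.228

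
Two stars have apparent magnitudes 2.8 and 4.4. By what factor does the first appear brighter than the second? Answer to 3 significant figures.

Magnitude difference = -1.6
Flux ratio = 10^(−0.4 Δm) = 10^(−0.4 × -1.6) = 10^0.640 = 4.365

4.37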